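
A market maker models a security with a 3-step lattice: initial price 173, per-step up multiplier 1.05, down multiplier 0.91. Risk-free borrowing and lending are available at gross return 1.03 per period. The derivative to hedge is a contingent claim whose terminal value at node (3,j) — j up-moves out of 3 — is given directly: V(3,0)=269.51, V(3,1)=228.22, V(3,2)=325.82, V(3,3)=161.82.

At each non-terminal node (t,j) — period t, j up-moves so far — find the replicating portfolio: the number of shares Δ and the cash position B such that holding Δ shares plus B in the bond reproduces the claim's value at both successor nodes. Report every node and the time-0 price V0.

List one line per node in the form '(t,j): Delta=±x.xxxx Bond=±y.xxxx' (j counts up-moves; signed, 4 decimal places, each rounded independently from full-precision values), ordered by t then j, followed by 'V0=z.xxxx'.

Since d<R<u, set p* = (R−d)/(u−d) = 0.8571; price each node as the discounted p*-expectation of its children.
Terminal values V(3,·): V(3,0)=269.5100, V(3,1)=228.2200, V(3,2)=325.8200, V(3,3)=161.8200
Node (2,0) S=143.2613: V=(p*·228.2200+(1−p*)·269.5100)/1.03=227.2996; Δ=(228.2200−269.5100)/(150.4244−130.3678)=-2.0587; B=V−Δ·S=522.2282
Node (2,1) S=165.3015: V=(p*·325.8200+(1−p*)·228.2200)/1.03=302.7933; Δ=(325.8200−228.2200)/(173.5666−150.4244)=4.2174; B=V−Δ·S=-394.3495
Node (2,2) S=190.7325: V=(p*·161.8200+(1−p*)·325.8200)/1.03=179.8530; Δ=(161.8200−325.8200)/(200.2691−173.5666)=-6.1417; B=V−Δ·S=1351.2816
Node (1,0) S=157.4300: V=(p*·302.7933+(1−p*)·227.2996)/1.03=283.5034; Δ=(302.7933−227.2996)/(165.3015−143.2613)=3.4253; B=V−Δ·S=-255.7377
Node (1,1) S=181.6500: V=(p*·179.8530+(1−p*)·302.7933)/1.03=191.6659; Δ=(179.8530−302.7933)/(190.7325−165.3015)=-4.8343; B=V−Δ·S=1069.8113
Node (0,0) S=173.0000: V=(p*·191.6659+(1−p*)·283.5034)/1.03=198.8209; Δ=(191.6659−283.5034)/(181.6500−157.4300)=-3.7918; B=V−Δ·S=854.8031
Root portfolio cost Δ·173+B reproduces V0=198.8209.

(0,0): Delta=-3.7918 Bond=854.8031
(1,0): Delta=3.4253 Bond=-255.7377
(1,1): Delta=-4.8343 Bond=1069.8113
(2,0): Delta=-2.0587 Bond=522.2282
(2,1): Delta=4.2174 Bond=-394.3495
(2,2): Delta=-6.1417 Bond=1351.2816
V0=198.8209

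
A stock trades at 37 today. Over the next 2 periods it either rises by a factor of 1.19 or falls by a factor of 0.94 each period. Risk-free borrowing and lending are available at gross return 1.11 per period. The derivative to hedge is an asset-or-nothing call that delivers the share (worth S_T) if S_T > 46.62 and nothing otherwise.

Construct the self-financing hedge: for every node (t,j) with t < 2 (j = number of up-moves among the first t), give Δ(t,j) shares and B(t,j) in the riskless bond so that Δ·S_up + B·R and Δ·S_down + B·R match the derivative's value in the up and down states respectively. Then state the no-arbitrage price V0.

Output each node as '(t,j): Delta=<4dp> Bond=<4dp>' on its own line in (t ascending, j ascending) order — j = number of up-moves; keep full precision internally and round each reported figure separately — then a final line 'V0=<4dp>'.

(0,0): Delta=3.4701 Bond=-108.7293
(1,0): Delta=0.0000 Bond=0.0000
(1,1): Delta=4.7600 Bond=-177.4845
V0=19.6638

The replicating-portfolio and risk-neutral prices coincide; use p* = (1.11−0.94)/(1.19−0.94) = 0.6800 for the latter.
Payoff layer (t=2): V(2,0)=0.0000, V(2,1)=0.0000, V(2,2)=52.3957
Node (1,0) S=34.7800: V=(p*·0.0000+(1−p*)·0.0000)/1.11=0.0000; Δ=(0.0000−0.0000)/(41.3882−32.6932)=0.0000; B=V−Δ·S=0.0000
Node (1,1) S=44.0300: V=(p*·52.3957+(1−p*)·0.0000)/1.11=32.0983; Δ=(52.3957−0.0000)/(52.3957−41.3882)=4.7600; B=V−Δ·S=-177.4845
Node (0,0) S=37.0000: V=(p*·32.0983+(1−p*)·0.0000)/1.11=19.6638; Δ=(32.0983−0.0000)/(44.0300−34.7800)=3.4701; B=V−Δ·S=-108.7293
Check: Δ(0,0)·S0 + B(0,0) = 19.6638 = V0.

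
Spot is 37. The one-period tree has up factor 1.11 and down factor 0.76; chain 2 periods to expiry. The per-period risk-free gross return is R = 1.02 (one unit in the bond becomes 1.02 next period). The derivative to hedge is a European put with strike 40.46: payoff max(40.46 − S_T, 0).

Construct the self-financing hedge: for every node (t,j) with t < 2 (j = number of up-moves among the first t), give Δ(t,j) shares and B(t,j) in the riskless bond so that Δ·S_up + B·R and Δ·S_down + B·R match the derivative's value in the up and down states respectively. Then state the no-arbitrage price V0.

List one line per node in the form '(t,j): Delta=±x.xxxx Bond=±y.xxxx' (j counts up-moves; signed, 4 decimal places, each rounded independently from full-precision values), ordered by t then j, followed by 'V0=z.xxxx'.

(0,0): Delta=-0.7116 Bond=30.9388
(1,0): Delta=-1.0000 Bond=39.6667
(1,1): Delta=-0.6433 Bond=28.7506
V0=4.6087

Risk-neutral probability p* = (R−d)/(u−d) = (1.02−0.76)/(1.11−0.76) = 0.7429.
Terminal values V(2,·): V(2,0)=19.0888, V(2,1)=9.2468, V(2,2)=0.0000
Node (1,0) S=28.1200: V=(p*·9.2468+(1−p*)·19.0888)/1.02=11.5467; Δ=(9.2468−19.0888)/(31.2132−21.3712)=-1.0000; B=V−Δ·S=39.6667
Node (1,1) S=41.0700: V=(p*·0.0000+(1−p*)·9.2468)/1.02=2.3311; Δ=(0.0000−9.2468)/(45.5877−31.2132)=-0.6433; B=V−Δ·S=28.7506
Node (0,0) S=37.0000: V=(p*·2.3311+(1−p*)·11.5467)/1.02=4.6087; Δ=(2.3311−11.5467)/(41.0700−28.1200)=-0.7116; B=V−Δ·S=30.9388
Check: Δ(0,0)·S0 + B(0,0) = 4.6087 = V0.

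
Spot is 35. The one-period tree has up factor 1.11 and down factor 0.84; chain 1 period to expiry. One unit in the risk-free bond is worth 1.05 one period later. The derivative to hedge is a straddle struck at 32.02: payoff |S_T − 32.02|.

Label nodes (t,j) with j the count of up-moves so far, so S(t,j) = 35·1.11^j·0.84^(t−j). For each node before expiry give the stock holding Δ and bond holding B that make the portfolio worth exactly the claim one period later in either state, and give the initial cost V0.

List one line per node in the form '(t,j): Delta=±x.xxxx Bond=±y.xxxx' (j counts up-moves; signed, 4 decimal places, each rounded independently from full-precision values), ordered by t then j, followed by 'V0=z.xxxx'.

(0,0): Delta=0.4455 Bond=-9.9788
V0=5.6138

Under the risk-neutral measure, an up-move has probability p* = (R−d)/(u−d) = 0.7778 and values discount at R = 1.05.
Terminal payoffs: V(1,0)=2.6200, V(1,1)=6.8300
(0,0): S=35.0000. Δ = (V_up−V_dn)/(S_up−S_dn) = (6.8300−2.6200)/(38.8500−29.4000) = 0.4455. V = [p*·6.8300 + (1−p*)·2.6200]/1.05 = 5.6138. B = V − Δ·S = -9.9788.
Root portfolio cost Δ·35+B reproduces V0=5.6138.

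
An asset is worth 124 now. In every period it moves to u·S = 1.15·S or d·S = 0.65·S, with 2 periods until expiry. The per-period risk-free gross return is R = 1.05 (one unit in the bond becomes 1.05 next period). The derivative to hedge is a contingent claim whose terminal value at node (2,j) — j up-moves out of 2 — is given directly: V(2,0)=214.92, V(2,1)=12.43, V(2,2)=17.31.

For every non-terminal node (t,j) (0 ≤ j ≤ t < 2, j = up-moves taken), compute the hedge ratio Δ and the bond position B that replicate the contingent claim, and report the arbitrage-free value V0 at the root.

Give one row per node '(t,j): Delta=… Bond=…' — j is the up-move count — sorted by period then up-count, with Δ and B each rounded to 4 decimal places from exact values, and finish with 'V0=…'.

(0,0): Delta=-0.5621 Bond=91.1566
(1,0): Delta=-5.0246 Bond=455.3876
(1,1): Delta=0.0684 Bond=5.7962
V0=21.4538

Under the risk-neutral measure, an up-move has probability p* = (R−d)/(u−d) = 0.8000 and values discount at R = 1.05.
Terminal payoffs: V(2,0)=214.9200, V(2,1)=12.4300, V(2,2)=17.3100
  t=1,j=0: stock 80.6000 → up 92.6900 (V=12.4300), down 52.3900 (V=214.9200). Price 50.4076; hedge Δ=-5.0246, bond B=455.3876.
  t=1,j=1: stock 142.6000 → up 163.9900 (V=17.3100), down 92.6900 (V=12.4300). Price 15.5562; hedge Δ=0.0684, bond B=5.7962.
  t=0,j=0: stock 124.0000 → up 142.6000 (V=15.5562), down 80.6000 (V=50.4076). Price 21.4538; hedge Δ=-0.5621, bond B=91.1566.
Check: Δ(0,0)·S0 + B(0,0) = 21.4538 = V0.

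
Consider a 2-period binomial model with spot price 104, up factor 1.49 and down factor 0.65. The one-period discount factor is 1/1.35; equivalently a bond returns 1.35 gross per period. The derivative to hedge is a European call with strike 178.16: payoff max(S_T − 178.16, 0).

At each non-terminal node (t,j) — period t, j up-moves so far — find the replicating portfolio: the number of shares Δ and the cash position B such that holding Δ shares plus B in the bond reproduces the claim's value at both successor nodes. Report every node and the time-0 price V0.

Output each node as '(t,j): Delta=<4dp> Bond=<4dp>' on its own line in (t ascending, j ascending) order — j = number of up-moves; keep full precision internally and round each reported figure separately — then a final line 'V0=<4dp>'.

(0,0): Delta=0.3726 Bond=-18.6572
(1,0): Delta=0.0000 Bond=0.0000
(1,1): Delta=0.4051 Bond=-30.2247
V0=20.0924

Since d<R<u, set p* = (R−d)/(u−d) = 0.8333; price each node as the discounted p*-expectation of its children.
Terminal values V(2,·): V(2,0)=0.0000, V(2,1)=0.0000, V(2,2)=52.7304
Node (1,0) S=67.6000: V=(p*·0.0000+(1−p*)·0.0000)/1.35=0.0000; Δ=(0.0000−0.0000)/(100.7240−43.9400)=0.0000; B=V−Δ·S=0.0000
Node (1,1) S=154.9600: V=(p*·52.7304+(1−p*)·0.0000)/1.35=32.5496; Δ=(52.7304−0.0000)/(230.8904−100.7240)=0.4051; B=V−Δ·S=-30.2247
Node (0,0) S=104.0000: V=(p*·32.5496+(1−p*)·0.0000)/1.35=20.0924; Δ=(32.5496−0.0000)/(154.9600−67.6000)=0.3726; B=V−Δ·S=-18.6572
Self-financing check: at every node Δ·S+B equals the discounted successor values.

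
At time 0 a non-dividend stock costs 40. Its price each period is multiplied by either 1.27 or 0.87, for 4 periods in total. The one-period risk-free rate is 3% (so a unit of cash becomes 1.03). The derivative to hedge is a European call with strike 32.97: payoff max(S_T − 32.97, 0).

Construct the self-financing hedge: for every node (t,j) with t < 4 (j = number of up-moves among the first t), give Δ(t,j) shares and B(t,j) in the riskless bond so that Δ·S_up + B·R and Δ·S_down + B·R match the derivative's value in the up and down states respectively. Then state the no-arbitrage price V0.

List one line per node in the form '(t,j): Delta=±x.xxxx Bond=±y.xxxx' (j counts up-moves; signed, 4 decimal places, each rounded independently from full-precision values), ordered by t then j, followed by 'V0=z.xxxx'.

(0,0): Delta=0.8758 Bond=-23.1672
(1,0): Delta=0.7549 Bond=-19.6556
(1,1): Delta=1.0000 Bond=-30.1722
(2,0): Delta=0.5164 Bond=-13.0238
(2,1): Delta=1.0000 Bond=-31.0774
(2,2): Delta=1.0000 Bond=-31.0774
(3,0): Delta=0.0457 Bond=-1.0177
(3,1): Delta=1.0000 Bond=-32.0097
(3,2): Delta=1.0000 Bond=-32.0097
(3,3): Delta=1.0000 Bond=-32.0097
V0=11.8643

Since d<R<u, set p* = (R−d)/(u−d) = 0.4000; price each node as the discounted p*-expectation of its children.
Payoff layer (t=4): V(4,0)=0.0000, V(4,1)=0.4820, V(4,2)=15.8622, V(4,3)=38.3137, V(4,4)=71.0879
(3,0): S=26.3401. Δ = (V_up−V_dn)/(S_up−S_dn) = (0.4820−0.0000)/(33.4520−22.9159) = 0.0457. V = [p*·0.4820 + (1−p*)·0.0000]/1.03 = 0.1872. B = V − Δ·S = -1.0177.
(3,1): S=38.4505. Δ = (V_up−V_dn)/(S_up−S_dn) = (15.8622−0.4820)/(48.8322−33.4520) = 1.0000. V = [p*·15.8622 + (1−p*)·0.4820]/1.03 = 6.4408. B = V − Δ·S = -32.0097.
(3,2): S=56.1289. Δ = (V_up−V_dn)/(S_up−S_dn) = (38.3137−15.8622)/(71.2837−48.8322) = 1.0000. V = [p*·38.3137 + (1−p*)·15.8622]/1.03 = 24.1192. B = V − Δ·S = -32.0097.
(3,3): S=81.9353. Δ = (V_up−V_dn)/(S_up−S_dn) = (71.0879−38.3137)/(104.0579−71.2837) = 1.0000. V = [p*·71.0879 + (1−p*)·38.3137]/1.03 = 49.9256. B = V − Δ·S = -32.0097.
(2,0): S=30.2760. Δ = (V_up−V_dn)/(S_up−S_dn) = (6.4408−0.1872)/(38.4505−26.3401) = 0.5164. V = [p*·6.4408 + (1−p*)·0.1872]/1.03 = 2.6103. B = V − Δ·S = -13.0238.
(2,1): S=44.1960. Δ = (V_up−V_dn)/(S_up−S_dn) = (24.1192−6.4408)/(56.1289−38.4505) = 1.0000. V = [p*·24.1192 + (1−p*)·6.4408]/1.03 = 13.1186. B = V − Δ·S = -31.0774.
(2,2): S=64.5160. Δ = (V_up−V_dn)/(S_up−S_dn) = (49.9256−24.1192)/(81.9353−56.1289) = 1.0000. V = [p*·49.9256 + (1−p*)·24.1192]/1.03 = 33.4386. B = V − Δ·S = -31.0774.
(1,0): S=34.8000. Δ = (V_up−V_dn)/(S_up−S_dn) = (13.1186−2.6103)/(44.1960−30.2760) = 0.7549. V = [p*·13.1186 + (1−p*)·2.6103]/1.03 = 6.6152. B = V − Δ·S = -19.6556.
(1,1): S=50.8000. Δ = (V_up−V_dn)/(S_up−S_dn) = (33.4386−13.1186)/(64.5160−44.1960) = 1.0000. V = [p*·33.4386 + (1−p*)·13.1186]/1.03 = 20.6278. B = V − Δ·S = -30.1722.
(0,0): S=40.0000. Δ = (V_up−V_dn)/(S_up−S_dn) = (20.6278−6.6152)/(50.8000−34.8000) = 0.8758. V = [p*·20.6278 + (1−p*)·6.6152]/1.03 = 11.8643. B = V − Δ·S = -23.1672.
The time-0 hedge costs 11.8643, which is the no-arbitrage price.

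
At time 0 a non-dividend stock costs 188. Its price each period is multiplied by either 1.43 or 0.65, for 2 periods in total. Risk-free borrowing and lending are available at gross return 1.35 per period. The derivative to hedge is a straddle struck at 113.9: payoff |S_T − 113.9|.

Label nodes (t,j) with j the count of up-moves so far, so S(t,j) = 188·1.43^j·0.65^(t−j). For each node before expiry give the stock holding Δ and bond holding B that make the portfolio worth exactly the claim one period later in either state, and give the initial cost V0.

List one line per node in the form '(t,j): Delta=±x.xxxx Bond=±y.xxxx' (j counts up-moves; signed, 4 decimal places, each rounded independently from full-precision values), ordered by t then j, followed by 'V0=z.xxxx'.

(0,0): Delta=0.9643 Bond=-55.3838
(1,0): Delta=0.2767 Bond=9.2519
(1,1): Delta=1.0000 Bond=-84.3704
V0=125.9013

Since d<R<u, set p* = (R−d)/(u−d) = 0.8974; price each node as the discounted p*-expectation of its children.
Terminal values V(2,·): V(2,0)=34.4700, V(2,1)=60.8460, V(2,2)=270.5412
(1,0): S=122.2000. Δ = (V_up−V_dn)/(S_up−S_dn) = (60.8460−34.4700)/(174.7460−79.4300) = 0.2767. V = [p*·60.8460 + (1−p*)·34.4700]/1.35 = 43.0672. B = V − Δ·S = 9.2519.
(1,1): S=268.8400. Δ = (V_up−V_dn)/(S_up−S_dn) = (270.5412−60.8460)/(384.4412−174.7460) = 1.0000. V = [p*·270.5412 + (1−p*)·60.8460]/1.35 = 184.4696. B = V − Δ·S = -84.3704.
(0,0): S=188.0000. Δ = (V_up−V_dn)/(S_up−S_dn) = (184.4696−43.0672)/(268.8400−122.2000) = 0.9643. V = [p*·184.4696 + (1−p*)·43.0672]/1.35 = 125.9013. B = V − Δ·S = -55.3838.
Each (Δ,B) replicates both successor values, so the strategy is self-financing and V0 is arbitrage-free.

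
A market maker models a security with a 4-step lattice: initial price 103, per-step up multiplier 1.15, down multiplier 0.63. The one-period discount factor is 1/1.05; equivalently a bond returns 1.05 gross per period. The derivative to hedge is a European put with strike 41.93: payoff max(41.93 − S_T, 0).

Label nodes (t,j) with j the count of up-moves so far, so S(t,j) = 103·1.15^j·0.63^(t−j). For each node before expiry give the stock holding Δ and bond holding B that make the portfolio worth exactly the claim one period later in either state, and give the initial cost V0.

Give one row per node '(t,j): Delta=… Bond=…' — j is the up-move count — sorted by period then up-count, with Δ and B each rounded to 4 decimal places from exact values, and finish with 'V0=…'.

(0,0): Delta=-0.0193 Bond=2.2527
(1,0): Delta=-0.1161 Bond=8.6463
(1,1): Delta=-0.0067 Bond=0.8699
(2,0): Delta=-0.5609 Bond=27.2613
(2,1): Delta=-0.0581 Bond=4.7494
(2,2): Delta=0.0000 Bond=0.0000
(3,0): Delta=-1.0000 Bond=39.9333
(3,1): Delta=-0.5036 Bond=25.9317
(3,2): Delta=0.0000 Bond=0.0000
(3,3): Delta=0.0000 Bond=0.0000
V0=0.2617

Since d<R<u, set p* = (R−d)/(u−d) = 0.8077; price each node as the discounted p*-expectation of its children.
At expiry t=4: V(4,0)=25.7045, V(4,1)=12.3119, V(4,2)=0.0000, V(4,3)=0.0000, V(4,4)=0.0000
Node (3,0) S=25.7548: V=(p*·12.3119+(1−p*)·25.7045)/1.05=14.1785; Δ=(12.3119−25.7045)/(29.6181−16.2255)=-1.0000; B=V−Δ·S=39.9333
Node (3,1) S=47.0128: V=(p*·0.0000+(1−p*)·12.3119)/1.05=2.2549; Δ=(0.0000−12.3119)/(54.0647−29.6181)=-0.5036; B=V−Δ·S=25.9317
Node (3,2) S=85.8170: V=(p*·0.0000+(1−p*)·0.0000)/1.05=0.0000; Δ=(0.0000−0.0000)/(98.6896−54.0647)=0.0000; B=V−Δ·S=0.0000
Node (3,3) S=156.6501: V=(p*·0.0000+(1−p*)·0.0000)/1.05=0.0000; Δ=(0.0000−0.0000)/(180.1476−98.6896)=0.0000; B=V−Δ·S=0.0000
Node (2,0) S=40.8807: V=(p*·2.2549+(1−p*)·14.1785)/1.05=4.3314; Δ=(2.2549−14.1785)/(47.0128−25.7548)=-0.5609; B=V−Δ·S=27.2613
Node (2,1) S=74.6235: V=(p*·0.0000+(1−p*)·2.2549)/1.05=0.4130; Δ=(0.0000−2.2549)/(85.8170−47.0128)=-0.0581; B=V−Δ·S=4.7494
Node (2,2) S=136.2175: V=(p*·0.0000+(1−p*)·0.0000)/1.05=0.0000; Δ=(0.0000−0.0000)/(156.6501−85.8170)=0.0000; B=V−Δ·S=0.0000
Node (1,0) S=64.8900: V=(p*·0.4130+(1−p*)·4.3314)/1.05=1.1110; Δ=(0.4130−4.3314)/(74.6235−40.8807)=-0.1161; B=V−Δ·S=8.6463
Node (1,1) S=118.4500: V=(p*·0.0000+(1−p*)·0.4130)/1.05=0.0756; Δ=(0.0000−0.4130)/(136.2175−74.6235)=-0.0067; B=V−Δ·S=0.8699
Node (0,0) S=103.0000: V=(p*·0.0756+(1−p*)·1.1110)/1.05=0.2617; Δ=(0.0756−1.1110)/(118.4500−64.8900)=-0.0193; B=V−Δ·S=2.2527
Root portfolio cost Δ·103+B reproduces V0=0.2617.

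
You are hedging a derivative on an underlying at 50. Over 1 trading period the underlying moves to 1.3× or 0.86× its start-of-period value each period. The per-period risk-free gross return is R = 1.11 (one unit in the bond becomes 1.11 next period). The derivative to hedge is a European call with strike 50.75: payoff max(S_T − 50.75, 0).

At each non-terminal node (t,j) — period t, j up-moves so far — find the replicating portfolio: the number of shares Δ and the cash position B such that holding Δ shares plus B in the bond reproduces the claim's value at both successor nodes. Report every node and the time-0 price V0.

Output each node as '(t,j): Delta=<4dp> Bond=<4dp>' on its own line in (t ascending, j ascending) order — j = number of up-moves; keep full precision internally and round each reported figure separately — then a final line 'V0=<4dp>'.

The replicating-portfolio and risk-neutral prices coincide; use p* = (1.11−0.86)/(1.3−0.86) = 0.5682 for the latter.
Terminal values V(1,·): V(1,0)=0.0000, V(1,1)=14.2500
  t=0,j=0: stock 50.0000 → up 65.0000 (V=14.2500), down 43.0000 (V=0.0000). Price 7.2942; hedge Δ=0.6477, bond B=-25.0921.
Each (Δ,B) replicates both successor values, so the strategy is self-financing and V0 is arbitrage-free.

(0,0): Delta=0.6477 Bond=-25.0921
V0=7.2942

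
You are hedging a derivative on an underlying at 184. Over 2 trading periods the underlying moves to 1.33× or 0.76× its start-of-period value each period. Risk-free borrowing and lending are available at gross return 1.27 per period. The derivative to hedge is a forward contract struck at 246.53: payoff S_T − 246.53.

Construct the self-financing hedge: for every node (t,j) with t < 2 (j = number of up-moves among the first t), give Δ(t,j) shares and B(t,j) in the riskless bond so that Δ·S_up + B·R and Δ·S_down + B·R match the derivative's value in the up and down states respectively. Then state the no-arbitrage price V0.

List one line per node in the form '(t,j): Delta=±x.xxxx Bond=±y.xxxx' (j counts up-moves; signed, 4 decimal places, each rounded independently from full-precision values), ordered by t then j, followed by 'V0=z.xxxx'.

Risk-neutral probability p* = (R−d)/(u−d) = (1.27−0.76)/(1.33−0.76) = 0.8947.
Terminal payoffs: V(2,0)=-140.2516, V(2,1)=-60.5428, V(2,2)=78.9476
Node (1,0) S=139.8400: V=(p*·-60.5428+(1−p*)·-140.2516)/1.27=-54.2781; Δ=(-60.5428−-140.2516)/(185.9872−106.2784)=1.0000; B=V−Δ·S=-194.1181
Node (1,1) S=244.7200: V=(p*·78.9476+(1−p*)·-60.5428)/1.27=50.6019; Δ=(78.9476−-60.5428)/(325.4776−185.9872)=1.0000; B=V−Δ·S=-194.1181
Node (0,0) S=184.0000: V=(p*·50.6019+(1−p*)·-54.2781)/1.27=31.1511; Δ=(50.6019−-54.2781)/(244.7200−139.8400)=1.0000; B=V−Δ·S=-152.8489
The time-0 hedge costs 31.1511, which is the no-arbitrage price.

(0,0): Delta=1.0000 Bond=-152.8489
(1,0): Delta=1.0000 Bond=-194.1181
(1,1): Delta=1.0000 Bond=-194.1181
V0=31.1511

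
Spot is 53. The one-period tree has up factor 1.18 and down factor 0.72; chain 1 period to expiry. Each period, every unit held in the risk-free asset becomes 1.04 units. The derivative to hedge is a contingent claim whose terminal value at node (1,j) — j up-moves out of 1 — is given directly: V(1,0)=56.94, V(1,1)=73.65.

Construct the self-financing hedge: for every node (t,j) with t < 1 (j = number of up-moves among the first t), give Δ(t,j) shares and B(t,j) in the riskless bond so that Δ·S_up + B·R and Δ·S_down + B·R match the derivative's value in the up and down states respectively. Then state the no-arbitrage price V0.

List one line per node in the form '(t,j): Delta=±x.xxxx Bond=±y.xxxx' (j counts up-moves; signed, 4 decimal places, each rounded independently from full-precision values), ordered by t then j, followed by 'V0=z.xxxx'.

(0,0): Delta=0.6854 Bond=29.6012
V0=65.9273

The replicating-portfolio and risk-neutral prices coincide; use p* = (1.04−0.72)/(1.18−0.72) = 0.6957 for the latter.
Terminal values V(1,·): V(1,0)=56.9400, V(1,1)=73.6500
  t=0,j=0: stock 53.0000 → up 62.5400 (V=73.6500), down 38.1600 (V=56.9400). Price 65.9273; hedge Δ=0.6854, bond B=29.6012.
Root portfolio cost Δ·53+B reproduces V0=65.9273.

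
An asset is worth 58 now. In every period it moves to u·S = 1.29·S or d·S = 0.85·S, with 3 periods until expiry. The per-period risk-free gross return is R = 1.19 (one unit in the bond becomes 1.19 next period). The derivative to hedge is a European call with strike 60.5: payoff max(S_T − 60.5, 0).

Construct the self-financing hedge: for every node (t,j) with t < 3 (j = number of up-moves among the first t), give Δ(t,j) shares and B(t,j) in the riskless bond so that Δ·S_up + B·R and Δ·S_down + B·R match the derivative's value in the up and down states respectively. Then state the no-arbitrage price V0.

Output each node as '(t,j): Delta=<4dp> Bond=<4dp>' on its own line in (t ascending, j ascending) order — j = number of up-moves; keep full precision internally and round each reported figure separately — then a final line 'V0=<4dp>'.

The replicating-portfolio and risk-neutral prices coincide; use p* = (1.19−0.85)/(1.29−0.85) = 0.7727 for the latter.
Payoff layer (t=3): V(3,0)=0.0000, V(3,1)=0.0000, V(3,2)=21.5401, V(3,3)=64.0080
  t=2,j=0: stock 41.9050 → up 54.0574 (V=0.0000), down 35.6192 (V=0.0000). Price 0.0000; hedge Δ=0.0000, bond B=0.0000.
  t=2,j=1: stock 63.5970 → up 82.0401 (V=21.5401), down 54.0575 (V=0.0000). Price 13.9871; hedge Δ=0.7698, bond B=-34.9677.
  t=2,j=2: stock 96.5178 → up 124.5080 (V=64.0080), down 82.0401 (V=21.5401). Price 45.6775; hedge Δ=1.0000, bond B=-50.8403.
  t=1,j=0: stock 49.3000 → up 63.5970 (V=13.9871), down 41.9050 (V=0.0000). Price 9.0825; hedge Δ=0.6448, bond B=-22.7063.
  t=1,j=1: stock 74.8200 → up 96.5178 (V=45.6775), down 63.5970 (V=13.9871). Price 32.3320; hedge Δ=0.9626, bond B=-39.6915.
  t=0,j=0: stock 58.0000 → up 74.8200 (V=32.3320), down 49.3000 (V=9.0825). Price 22.7295; hedge Δ=0.9110, bond B=-30.1103.
Check: Δ(0,0)·S0 + B(0,0) = 22.7295 = V0.

(0,0): Delta=0.9110 Bond=-30.1103
(1,0): Delta=0.6448 Bond=-22.7063
(1,1): Delta=0.9626 Bond=-39.6915
(2,0): Delta=0.0000 Bond=0.0000
(2,1): Delta=0.7698 Bond=-34.9677
(2,2): Delta=1.0000 Bond=-50.8403
V0=22.7295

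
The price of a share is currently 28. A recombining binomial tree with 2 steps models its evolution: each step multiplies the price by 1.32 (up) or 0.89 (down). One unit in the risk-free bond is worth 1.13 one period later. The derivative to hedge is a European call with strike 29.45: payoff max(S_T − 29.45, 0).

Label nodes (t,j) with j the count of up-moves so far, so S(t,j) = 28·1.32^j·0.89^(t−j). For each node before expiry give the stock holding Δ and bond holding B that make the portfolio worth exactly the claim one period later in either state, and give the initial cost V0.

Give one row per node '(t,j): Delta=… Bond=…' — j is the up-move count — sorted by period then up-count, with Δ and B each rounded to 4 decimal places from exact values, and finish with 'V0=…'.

No-arbitrage ⇒ martingale measure with p* = (R−d)/(u−d) = 0.5581.
At expiry t=2: V(2,0)=0.0000, V(2,1)=3.4444, V(2,2)=19.3372
(1,0): S=24.9200. Δ = (V_up−V_dn)/(S_up−S_dn) = (3.4444−0.0000)/(32.8944−22.1788) = 0.3214. V = [p*·3.4444 + (1−p*)·0.0000]/1.13 = 1.7013. B = V − Δ·S = -6.3089.
(1,1): S=36.9600. Δ = (V_up−V_dn)/(S_up−S_dn) = (19.3372−3.4444)/(48.7872−32.8944) = 1.0000. V = [p*·19.3372 + (1−p*)·3.4444]/1.13 = 10.8981. B = V − Δ·S = -26.0619.
(0,0): S=28.0000. Δ = (V_up−V_dn)/(S_up−S_dn) = (10.8981−1.7013)/(36.9600−24.9200) = 0.7639. V = [p*·10.8981 + (1−p*)·1.7013]/1.13 = 6.0481. B = V − Δ·S = -15.3397.
The time-0 hedge costs 6.0481, which is the no-arbitrage price.

(0,0): Delta=0.7639 Bond=-15.3397
(1,0): Delta=0.3214 Bond=-6.3089
(1,1): Delta=1.0000 Bond=-26.0619
V0=6.0481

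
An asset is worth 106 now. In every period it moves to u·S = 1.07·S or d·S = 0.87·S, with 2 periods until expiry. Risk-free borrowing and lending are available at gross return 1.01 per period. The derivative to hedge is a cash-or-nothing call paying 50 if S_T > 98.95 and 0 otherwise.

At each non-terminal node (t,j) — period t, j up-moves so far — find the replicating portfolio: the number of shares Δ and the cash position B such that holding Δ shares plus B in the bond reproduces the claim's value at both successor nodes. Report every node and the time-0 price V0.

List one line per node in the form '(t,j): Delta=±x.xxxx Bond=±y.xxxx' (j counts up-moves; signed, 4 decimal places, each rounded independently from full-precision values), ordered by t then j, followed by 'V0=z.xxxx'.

(0,0): Delta=1.6346 Bond=-149.2501
(1,0): Delta=0.0000 Bond=0.0000
(1,1): Delta=2.2042 Bond=-215.3465
V0=24.0173

No-arbitrage ⇒ martingale measure with p* = (R−d)/(u−d) = 0.7000.
Terminal values V(2,·): V(2,0)=0.0000, V(2,1)=0.0000, V(2,2)=50.0000
(1,0): S=92.2200. Δ = (V_up−V_dn)/(S_up−S_dn) = (0.0000−0.0000)/(98.6754−80.2314) = 0.0000. V = [p*·0.0000 + (1−p*)·0.0000]/1.01 = 0.0000. B = V − Δ·S = 0.0000.
(1,1): S=113.4200. Δ = (V_up−V_dn)/(S_up−S_dn) = (50.0000−0.0000)/(121.3594−98.6754) = 2.2042. V = [p*·50.0000 + (1−p*)·0.0000]/1.01 = 34.6535. B = V − Δ·S = -215.3465.
(0,0): S=106.0000. Δ = (V_up−V_dn)/(S_up−S_dn) = (34.6535−0.0000)/(113.4200−92.2200) = 1.6346. V = [p*·34.6535 + (1−p*)·0.0000]/1.01 = 24.0173. B = V − Δ·S = -149.2501.
Self-financing check: at every node Δ·S+B equals the discounted successor values.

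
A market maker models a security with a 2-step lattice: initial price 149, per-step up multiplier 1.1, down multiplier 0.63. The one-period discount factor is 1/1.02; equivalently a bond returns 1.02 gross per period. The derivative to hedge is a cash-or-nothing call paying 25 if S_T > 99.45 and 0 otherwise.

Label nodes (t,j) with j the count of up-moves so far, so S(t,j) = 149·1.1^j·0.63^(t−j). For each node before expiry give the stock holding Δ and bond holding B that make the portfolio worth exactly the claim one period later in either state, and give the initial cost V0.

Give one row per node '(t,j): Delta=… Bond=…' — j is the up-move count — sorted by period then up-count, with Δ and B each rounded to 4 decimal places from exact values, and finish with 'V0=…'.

(0,0): Delta=0.0596 Bond=14.4567
(1,0): Delta=0.5667 Bond=-32.8536
(1,1): Delta=0.0000 Bond=24.5098
V0=23.3330

No-arbitrage ⇒ martingale measure with p* = (R−d)/(u−d) = 0.8298.
Terminal payoffs: V(2,0)=0.0000, V(2,1)=25.0000, V(2,2)=25.0000
Node (1,0) S=93.8700: V=(p*·25.0000+(1−p*)·0.0000)/1.02=20.3379; Δ=(25.0000−0.0000)/(103.2570−59.1381)=0.5667; B=V−Δ·S=-32.8536
Node (1,1) S=163.9000: V=(p*·25.0000+(1−p*)·25.0000)/1.02=24.5098; Δ=(25.0000−25.0000)/(180.2900−103.2570)=0.0000; B=V−Δ·S=24.5098
Node (0,0) S=149.0000: V=(p*·24.5098+(1−p*)·20.3379)/1.02=23.3330; Δ=(24.5098−20.3379)/(163.9000−93.8700)=0.0596; B=V−Δ·S=14.4567
Self-financing check: at every node Δ·S+B equals the discounted successor values.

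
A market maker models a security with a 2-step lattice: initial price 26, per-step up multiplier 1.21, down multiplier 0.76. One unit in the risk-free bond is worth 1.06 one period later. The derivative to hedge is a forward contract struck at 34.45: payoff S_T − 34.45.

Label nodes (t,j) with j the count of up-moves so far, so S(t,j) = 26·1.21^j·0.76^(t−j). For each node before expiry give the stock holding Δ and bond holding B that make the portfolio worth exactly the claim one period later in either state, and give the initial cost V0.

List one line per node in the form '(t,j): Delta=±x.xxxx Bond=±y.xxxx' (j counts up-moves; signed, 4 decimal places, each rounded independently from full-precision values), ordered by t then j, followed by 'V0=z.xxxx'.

No-arbitrage ⇒ martingale measure with p* = (R−d)/(u−d) = 0.6667.
Payoff layer (t=2): V(2,0)=-19.4324, V(2,1)=-10.5404, V(2,2)=3.6166
(1,0): S=19.7600. Δ = (V_up−V_dn)/(S_up−S_dn) = (-10.5404−-19.4324)/(23.9096−15.0176) = 1.0000. V = [p*·-10.5404 + (1−p*)·-19.4324]/1.06 = -12.7400. B = V − Δ·S = -32.5000.
(1,1): S=31.4600. Δ = (V_up−V_dn)/(S_up−S_dn) = (3.6166−-10.5404)/(38.0666−23.9096) = 1.0000. V = [p*·3.6166 + (1−p*)·-10.5404]/1.06 = -1.0400. B = V − Δ·S = -32.5000.
(0,0): S=26.0000. Δ = (V_up−V_dn)/(S_up−S_dn) = (-1.0400−-12.7400)/(31.4600−19.7600) = 1.0000. V = [p*·-1.0400 + (1−p*)·-12.7400]/1.06 = -4.6604. B = V − Δ·S = -30.6604.
Self-financing check: at every node Δ·S+B equals the discounted successor values.

(0,0): Delta=1.0000 Bond=-30.6604
(1,0): Delta=1.0000 Bond=-32.5000
(1,1): Delta=1.0000 Bond=-32.5000
V0=-4.6604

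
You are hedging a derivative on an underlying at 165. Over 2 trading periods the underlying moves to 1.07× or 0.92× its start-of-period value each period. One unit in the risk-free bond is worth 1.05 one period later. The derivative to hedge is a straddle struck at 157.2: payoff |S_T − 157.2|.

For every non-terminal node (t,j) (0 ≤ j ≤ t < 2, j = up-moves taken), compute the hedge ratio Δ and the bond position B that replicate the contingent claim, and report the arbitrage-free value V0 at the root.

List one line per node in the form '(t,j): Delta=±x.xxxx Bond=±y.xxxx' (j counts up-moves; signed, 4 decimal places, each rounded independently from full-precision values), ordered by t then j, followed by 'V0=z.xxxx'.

(0,0): Delta=0.8200 Bond=-112.3151
(1,0): Delta=-0.5410 Bond=88.6613
(1,1): Delta=1.0000 Bond=-149.7143
V0=22.9808

Since d<R<u, set p* = (R−d)/(u−d) = 0.8667; price each node as the discounted p*-expectation of its children.
Terminal payoffs: V(2,0)=17.5440, V(2,1)=5.2260, V(2,2)=31.7085
Node (1,0) S=151.8000: V=(p*·5.2260+(1−p*)·17.5440)/1.05=6.5413; Δ=(5.2260−17.5440)/(162.4260−139.6560)=-0.5410; B=V−Δ·S=88.6613
Node (1,1) S=176.5500: V=(p*·31.7085+(1−p*)·5.2260)/1.05=26.8357; Δ=(31.7085−5.2260)/(188.9085−162.4260)=1.0000; B=V−Δ·S=-149.7143
Node (0,0) S=165.0000: V=(p*·26.8357+(1−p*)·6.5413)/1.05=22.9808; Δ=(26.8357−6.5413)/(176.5500−151.8000)=0.8200; B=V−Δ·S=-112.3151
Root portfolio cost Δ·165+B reproduces V0=22.9808.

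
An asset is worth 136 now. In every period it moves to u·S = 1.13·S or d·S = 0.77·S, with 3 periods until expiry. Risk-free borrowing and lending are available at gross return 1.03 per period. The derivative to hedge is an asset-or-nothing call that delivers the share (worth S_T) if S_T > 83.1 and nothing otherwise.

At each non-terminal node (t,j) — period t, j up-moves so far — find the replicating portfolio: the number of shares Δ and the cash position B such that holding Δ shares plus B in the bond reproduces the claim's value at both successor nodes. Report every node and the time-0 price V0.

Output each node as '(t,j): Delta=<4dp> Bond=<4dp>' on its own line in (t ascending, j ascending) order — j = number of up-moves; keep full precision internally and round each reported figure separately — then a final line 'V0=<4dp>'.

(0,0): Delta=1.0922 Bond=-13.7616
(1,0): Delta=1.4442 Bond=-51.0282
(1,1): Delta=1.0000 Bond=0.0000
(2,0): Delta=3.1389 Bond=-189.2125
(2,1): Delta=1.0000 Bond=0.0000
(2,2): Delta=1.0000 Bond=0.0000
V0=134.7822

Risk-neutral probability p* = (R−d)/(u−d) = (1.03−0.77)/(1.13−0.77) = 0.7222.
Terminal payoffs: V(3,0)=0.0000, V(3,1)=91.1169, V(3,2)=133.7170, V(3,3)=196.2340
Node (2,0) S=80.6344: V=(p*·91.1169+(1−p*)·0.0000)/1.03=63.8899; Δ=(91.1169−0.0000)/(91.1169−62.0885)=3.1389; B=V−Δ·S=-189.2125
Node (2,1) S=118.3336: V=(p*·133.7170+(1−p*)·91.1169)/1.03=118.3336; Δ=(133.7170−91.1169)/(133.7170−91.1169)=1.0000; B=V−Δ·S=0.0000
Node (2,2) S=173.6584: V=(p*·196.2340+(1−p*)·133.7170)/1.03=173.6584; Δ=(196.2340−133.7170)/(196.2340−133.7170)=1.0000; B=V−Δ·S=0.0000
Node (1,0) S=104.7200: V=(p*·118.3336+(1−p*)·63.8899)/1.03=100.2042; Δ=(118.3336−63.8899)/(118.3336−80.6344)=1.4442; B=V−Δ·S=-51.0282
Node (1,1) S=153.6800: V=(p*·173.6584+(1−p*)·118.3336)/1.03=153.6800; Δ=(173.6584−118.3336)/(173.6584−118.3336)=1.0000; B=V−Δ·S=0.0000
Node (0,0) S=136.0000: V=(p*·153.6800+(1−p*)·100.2042)/1.03=134.7822; Δ=(153.6800−100.2042)/(153.6800−104.7200)=1.0922; B=V−Δ·S=-13.7616
Check: Δ(0,0)·S0 + B(0,0) = 134.7822 = V0.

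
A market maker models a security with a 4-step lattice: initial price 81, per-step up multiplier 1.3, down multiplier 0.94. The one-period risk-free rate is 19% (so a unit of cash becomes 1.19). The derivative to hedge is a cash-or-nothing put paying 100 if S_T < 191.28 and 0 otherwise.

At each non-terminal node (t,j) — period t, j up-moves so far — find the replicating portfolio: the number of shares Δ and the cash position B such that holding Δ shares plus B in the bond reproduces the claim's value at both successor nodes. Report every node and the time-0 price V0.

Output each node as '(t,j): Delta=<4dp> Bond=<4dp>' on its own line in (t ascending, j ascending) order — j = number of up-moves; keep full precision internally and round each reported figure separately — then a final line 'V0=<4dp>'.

No-arbitrage ⇒ martingale measure with p* = (R−d)/(u−d) = 0.6944.
Terminal values V(4,·): V(4,0)=100.0000, V(4,1)=100.0000, V(4,2)=100.0000, V(4,3)=100.0000, V(4,4)=0.0000
Node (3,0) S=67.2773: V=(p*·100.0000+(1−p*)·100.0000)/1.19=84.0336; Δ=(100.0000−100.0000)/(87.4605−63.2407)=0.0000; B=V−Δ·S=84.0336
Node (3,1) S=93.0431: V=(p*·100.0000+(1−p*)·100.0000)/1.19=84.0336; Δ=(100.0000−100.0000)/(120.9560−87.4605)=0.0000; B=V−Δ·S=84.0336
Node (3,2) S=128.6766: V=(p*·100.0000+(1−p*)·100.0000)/1.19=84.0336; Δ=(100.0000−100.0000)/(167.2796−120.9560)=0.0000; B=V−Δ·S=84.0336
Node (3,3) S=177.9570: V=(p*·0.0000+(1−p*)·100.0000)/1.19=25.6769; Δ=(0.0000−100.0000)/(231.3441−167.2796)=-1.5609; B=V−Δ·S=303.4547
Node (2,0) S=71.5716: V=(p*·84.0336+(1−p*)·84.0336)/1.19=70.6165; Δ=(84.0336−84.0336)/(93.0431−67.2773)=0.0000; B=V−Δ·S=70.6165
Node (2,1) S=98.9820: V=(p*·84.0336+(1−p*)·84.0336)/1.19=70.6165; Δ=(84.0336−84.0336)/(128.6766−93.0431)=0.0000; B=V−Δ·S=70.6165
Node (2,2) S=136.8900: V=(p*·25.6769+(1−p*)·84.0336)/1.19=36.5615; Δ=(25.6769−84.0336)/(177.9570−128.6766)=-1.1842; B=V−Δ·S=198.6633
Node (1,0) S=76.1400: V=(p*·70.6165+(1−p*)·70.6165)/1.19=59.3416; Δ=(70.6165−70.6165)/(98.9820−71.5716)=0.0000; B=V−Δ·S=59.3416
Node (1,1) S=105.3000: V=(p*·36.5615+(1−p*)·70.6165)/1.19=39.4682; Δ=(36.5615−70.6165)/(136.8900−98.9820)=-0.8984; B=V−Δ·S=134.0655
Node (0,0) S=81.0000: V=(p*·39.4682+(1−p*)·59.3416)/1.19=38.2694; Δ=(39.4682−59.3416)/(105.3000−76.1400)=-0.6815; B=V−Δ·S=93.4733
Root portfolio cost Δ·81+B reproduces V0=38.2694.

(0,0): Delta=-0.6815 Bond=93.4733
(1,0): Delta=0.0000 Bond=59.3416
(1,1): Delta=-0.8984 Bond=134.0655
(2,0): Delta=0.0000 Bond=70.6165
(2,1): Delta=0.0000 Bond=70.6165
(2,2): Delta=-1.1842 Bond=198.6633
(3,0): Delta=0.0000 Bond=84.0336
(3,1): Delta=0.0000 Bond=84.0336
(3,2): Delta=0.0000 Bond=84.0336
(3,3): Delta=-1.5609 Bond=303.4547
V0=38.2694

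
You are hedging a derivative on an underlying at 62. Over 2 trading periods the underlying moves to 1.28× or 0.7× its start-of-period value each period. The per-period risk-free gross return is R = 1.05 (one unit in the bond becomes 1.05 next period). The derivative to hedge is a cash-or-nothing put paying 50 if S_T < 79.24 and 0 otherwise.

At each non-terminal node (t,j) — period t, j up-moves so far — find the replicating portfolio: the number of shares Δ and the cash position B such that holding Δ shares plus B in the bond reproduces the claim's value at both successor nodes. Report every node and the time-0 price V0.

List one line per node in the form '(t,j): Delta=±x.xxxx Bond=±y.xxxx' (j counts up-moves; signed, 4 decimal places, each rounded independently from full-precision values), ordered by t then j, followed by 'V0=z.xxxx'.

(0,0): Delta=-0.7991 Bond=78.3809
(1,0): Delta=0.0000 Bond=47.6190
(1,1): Delta=-1.0863 Bond=105.0903
V0=28.8367

The replicating-portfolio and risk-neutral prices coincide; use p* = (1.05−0.7)/(1.28−0.7) = 0.6034 for the latter.
Payoff layer (t=2): V(2,0)=50.0000, V(2,1)=50.0000, V(2,2)=0.0000
  t=1,j=0: stock 43.4000 → up 55.5520 (V=50.0000), down 30.3800 (V=50.0000). Price 47.6190; hedge Δ=0.0000, bond B=47.6190.
  t=1,j=1: stock 79.3600 → up 101.5808 (V=0.0000), down 55.5520 (V=50.0000). Price 18.8834; hedge Δ=-1.0863, bond B=105.0903.
  t=0,j=0: stock 62.0000 → up 79.3600 (V=18.8834), down 43.4000 (V=47.6190). Price 28.8367; hedge Δ=-0.7991, bond B=78.3809.
Check: Δ(0,0)·S0 + B(0,0) = 28.8367 = V0.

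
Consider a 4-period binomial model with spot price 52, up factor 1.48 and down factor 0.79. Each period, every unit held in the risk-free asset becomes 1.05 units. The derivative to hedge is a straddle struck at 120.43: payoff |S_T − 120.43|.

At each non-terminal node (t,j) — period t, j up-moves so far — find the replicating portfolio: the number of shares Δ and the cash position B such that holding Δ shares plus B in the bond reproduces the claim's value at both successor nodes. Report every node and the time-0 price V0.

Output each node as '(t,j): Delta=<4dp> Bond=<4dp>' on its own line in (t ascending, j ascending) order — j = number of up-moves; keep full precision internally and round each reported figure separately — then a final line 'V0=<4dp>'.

(0,0): Delta=-0.5375 Bond=82.1038
(1,0): Delta=-0.8842 Bond=100.4530
(1,1): Delta=-0.2314 Bond=62.6516
(2,0): Delta=-1.0000 Bond=109.2336
(2,1): Delta=-0.7820 Bond=99.2607
(2,2): Delta=0.2547 Bond=10.4191
(3,0): Delta=-1.0000 Bond=114.6952
(3,1): Delta=-1.0000 Bond=114.6952
(3,2): Delta=-0.5895 Bond=86.9055
(3,3): Delta=1.0000 Bond=-114.6952
V0=54.1555

Since d<R<u, set p* = (R−d)/(u−d) = 0.3768; price each node as the discounted p*-expectation of its children.
Terminal payoffs: V(4,0)=100.1760, V(4,1)=82.4857, V(4,2)=49.3445, V(4,3)=12.7428, V(4,4)=129.0583
(3,0): S=25.6380. Δ = (V_up−V_dn)/(S_up−S_dn) = (82.4857−100.1760)/(37.9443−20.2540) = -1.0000. V = [p*·82.4857 + (1−p*)·100.1760]/1.05 = 89.0572. B = V − Δ·S = 114.6952.
(3,1): S=48.0307. Δ = (V_up−V_dn)/(S_up−S_dn) = (49.3445−82.4857)/(71.0855−37.9443) = -1.0000. V = [p*·49.3445 + (1−p*)·82.4857]/1.05 = 66.6645. B = V − Δ·S = 114.6952.
(3,2): S=89.9816. Δ = (V_up−V_dn)/(S_up−S_dn) = (12.7428−49.3445)/(133.1728−71.0855) = -0.5895. V = [p*·12.7428 + (1−p*)·49.3445]/1.05 = 33.8596. B = V − Δ·S = 86.9055.
(3,3): S=168.5732. Δ = (V_up−V_dn)/(S_up−S_dn) = (129.0583−12.7428)/(249.4883−133.1728) = 1.0000. V = [p*·129.0583 + (1−p*)·12.7428]/1.05 = 53.8779. B = V − Δ·S = -114.6952.
(2,0): S=32.4532. Δ = (V_up−V_dn)/(S_up−S_dn) = (66.6645−89.0572)/(48.0307−25.6380) = -1.0000. V = [p*·66.6645 + (1−p*)·89.0572]/1.05 = 76.7804. B = V − Δ·S = 109.2336.
(2,1): S=60.7984. Δ = (V_up−V_dn)/(S_up−S_dn) = (33.8596−66.6645)/(89.9816−48.0307) = -0.7820. V = [p*·33.8596 + (1−p*)·66.6645]/1.05 = 51.7174. B = V − Δ·S = 99.2607.
(2,2): S=113.9008. Δ = (V_up−V_dn)/(S_up−S_dn) = (53.8779−33.8596)/(168.5732−89.9816) = 0.2547. V = [p*·53.8779 + (1−p*)·33.8596]/1.05 = 39.4312. B = V − Δ·S = 10.4191.
(1,0): S=41.0800. Δ = (V_up−V_dn)/(S_up−S_dn) = (51.7174−76.7804)/(60.7984−32.4532) = -0.8842. V = [p*·51.7174 + (1−p*)·76.7804]/1.05 = 64.1298. B = V − Δ·S = 100.4530.
(1,1): S=76.9600. Δ = (V_up−V_dn)/(S_up−S_dn) = (39.4312−51.7174)/(113.9008−60.7984) = -0.2314. V = [p*·39.4312 + (1−p*)·51.7174]/1.05 = 44.8455. B = V − Δ·S = 62.6516.
(0,0): S=52.0000. Δ = (V_up−V_dn)/(S_up−S_dn) = (44.8455−64.1298)/(76.9600−41.0800) = -0.5375. V = [p*·44.8455 + (1−p*)·64.1298]/1.05 = 54.1555. B = V − Δ·S = 82.1038.
Each (Δ,B) replicates both successor values, so the strategy is self-financing and V0 is arbitrage-free.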